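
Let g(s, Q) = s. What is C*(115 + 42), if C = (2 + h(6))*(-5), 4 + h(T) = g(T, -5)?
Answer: -3140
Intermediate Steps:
h(T) = -4 + T
C = -20 (C = (2 + (-4 + 6))*(-5) = (2 + 2)*(-5) = 4*(-5) = -20)
C*(115 + 42) = -20*(115 + 42) = -20*157 = -3140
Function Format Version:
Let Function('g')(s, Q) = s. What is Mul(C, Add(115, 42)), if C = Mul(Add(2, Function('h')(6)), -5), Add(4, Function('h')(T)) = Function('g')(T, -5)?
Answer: -3140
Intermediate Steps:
Function('h')(T) = Add(-4, T)
C = -20 (C = Mul(Add(2, Add(-4, 6)), -5) = Mul(Add(2, 2), -5) = Mul(4, -5) = -20)
Mul(C, Add(115, 42)) = Mul(-20, Add(115, 42)) = Mul(-20, 157) = -3140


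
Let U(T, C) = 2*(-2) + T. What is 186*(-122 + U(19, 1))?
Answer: -19902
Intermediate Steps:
U(T, C) = -4 + T
186*(-122 + U(19, 1)) = 186*(-122 + (-4 + 19)) = 186*(-122 + 15) = 186*(-107) = -19902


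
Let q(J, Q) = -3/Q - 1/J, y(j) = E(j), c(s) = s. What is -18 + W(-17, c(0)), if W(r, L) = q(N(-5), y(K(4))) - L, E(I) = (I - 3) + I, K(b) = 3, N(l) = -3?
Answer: -56/3 ≈ -18.667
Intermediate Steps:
E(I) = -3 + 2*I (E(I) = (-3 + I) + I = -3 + 2*I)
y(j) = -3 + 2*j
q(J, Q) = -1/J - 3/Q
W(r, L) = -⅔ - L (W(r, L) = (-1/(-3) - 3/(-3 + 2*3)) - L = (-1*(-⅓) - 3/(-3 + 6)) - L = (⅓ - 3/3) - L = (⅓ - 3*⅓) - L = (⅓ - 1) - L = -⅔ - L)
-18 + W(-17, c(0)) = -18 + (-⅔ - 1*0) = -18 + (-⅔ + 0) = -18 - ⅔ = -56/3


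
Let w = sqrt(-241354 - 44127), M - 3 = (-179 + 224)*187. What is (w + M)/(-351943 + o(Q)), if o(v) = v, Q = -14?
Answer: -2806/117319 - I*sqrt(285481)/351957 ≈ -0.023918 - 0.0015181*I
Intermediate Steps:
M = 8418 (M = 3 + (-179 + 224)*187 = 3 + 45*187 = 3 + 8415 = 8418)
w = I*sqrt(285481) (w = sqrt(-285481) = I*sqrt(285481) ≈ 534.3*I)
(w + M)/(-351943 + o(Q)) = (I*sqrt(285481) + 8418)/(-351943 - 14) = (8418 + I*sqrt(285481))/(-351957) = (8418 + I*sqrt(285481))*(-1/351957) = -2806/117319 - I*sqrt(285481)/351957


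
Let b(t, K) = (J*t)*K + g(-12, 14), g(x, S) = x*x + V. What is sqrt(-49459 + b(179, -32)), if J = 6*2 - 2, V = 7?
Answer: 2*I*sqrt(26647) ≈ 326.48*I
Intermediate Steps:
J = 10 (J = 12 - 2 = 10)
g(x, S) = 7 + x**2 (g(x, S) = x*x + 7 = x**2 + 7 = 7 + x**2)
b(t, K) = 151 + 10*K*t (b(t, K) = (10*t)*K + (7 + (-12)**2) = 10*K*t + (7 + 144) = 10*K*t + 151 = 151 + 10*K*t)
sqrt(-49459 + b(179, -32)) = sqrt(-49459 + (151 + 10*(-32)*179)) = sqrt(-49459 + (151 - 57280)) = sqrt(-49459 - 57129) = sqrt(-106588) = 2*I*sqrt(26647)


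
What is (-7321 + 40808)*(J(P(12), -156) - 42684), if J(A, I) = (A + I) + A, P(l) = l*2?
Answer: -1432975704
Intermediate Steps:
P(l) = 2*l
J(A, I) = I + 2*A
(-7321 + 40808)*(J(P(12), -156) - 42684) = (-7321 + 40808)*((-156 + 2*(2*12)) - 42684) = 33487*((-156 + 2*24) - 42684) = 33487*((-156 + 48) - 42684) = 33487*(-108 - 42684) = 33487*(-42792) = -1432975704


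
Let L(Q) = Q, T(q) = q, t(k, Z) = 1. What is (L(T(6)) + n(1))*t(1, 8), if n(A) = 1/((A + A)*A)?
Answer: 13/2 ≈ 6.5000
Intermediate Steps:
n(A) = 1/(2*A**2) (n(A) = 1/(((2*A))*A) = (1/(2*A))/A = 1/(2*A**2))
(L(T(6)) + n(1))*t(1, 8) = (6 + (1/2)/1**2)*1 = (6 + (1/2)*1)*1 = (6 + 1/2)*1 = (13/2)*1 = 13/2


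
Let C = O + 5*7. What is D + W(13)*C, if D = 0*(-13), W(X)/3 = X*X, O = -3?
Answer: 16224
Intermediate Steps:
W(X) = 3*X**2 (W(X) = 3*(X*X) = 3*X**2)
D = 0
C = 32 (C = -3 + 5*7 = -3 + 35 = 32)
D + W(13)*C = 0 + (3*13**2)*32 = 0 + (3*169)*32 = 0 + 507*32 = 0 + 16224 = 16224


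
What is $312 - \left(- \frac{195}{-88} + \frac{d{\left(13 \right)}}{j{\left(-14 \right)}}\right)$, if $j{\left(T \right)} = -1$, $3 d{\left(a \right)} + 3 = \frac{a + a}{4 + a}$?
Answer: $\frac{1388111}{4488} \approx 309.29$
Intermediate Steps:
$d{\left(a \right)} = -1 + \frac{2 a}{3 \left(4 + a\right)}$ ($d{\left(a \right)} = -1 + \frac{\left(a + a\right) \frac{1}{4 + a}}{3} = -1 + \frac{2 a \frac{1}{4 + a}}{3} = -1 + \frac{2 a}{3 \left(4 + a\right)}$)
$312 - \left(- \frac{195}{-88} + \frac{d{\left(13 \right)}}{j{\left(-14 \right)}}\right) = 312 - \left(- \frac{195}{-88} + \frac{\frac{1}{3} \frac{1}{4 + 13} \left(-12 - 13\right)}{-1}\right) = 312 - \left(\left(-195\right) \left(- \frac{1}{88}\right) + \frac{-12 - 13}{3 \cdot 17} \left(-1\right)\right) = 312 - \left(\frac{195}{88} + \frac{1}{3} \cdot \frac{1}{17} \left(-25\right) \left(-1\right)\right) = 312 - \left(\frac{195}{88} - - \frac{25}{51}\right) = 312 - \left(\frac{195}{88} + \frac{25}{51}\right) = 312 - \frac{12145}{4488} = \frac{1388111}{4488}$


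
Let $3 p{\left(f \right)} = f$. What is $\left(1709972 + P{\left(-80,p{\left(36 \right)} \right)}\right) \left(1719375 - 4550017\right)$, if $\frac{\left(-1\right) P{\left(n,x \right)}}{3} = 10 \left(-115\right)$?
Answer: $-4850084276924$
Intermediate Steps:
$p{\left(f \right)} = \frac{f}{3}$
$P{\left(n,x \right)} = 3450$ ($P{\left(n,x \right)} = - 3 \cdot 10 \left(-115\right) = \left(-3\right) \left(-1150\right) = 3450$)
$\left(1709972 + P{\left(-80,p{\left(36 \right)} \right)}\right) \left(1719375 - 4550017\right) = \left(1709972 + 3450\right) \left(1719375 - 4550017\right) = 1713422 \left(-2830642\right) = -4850084276924$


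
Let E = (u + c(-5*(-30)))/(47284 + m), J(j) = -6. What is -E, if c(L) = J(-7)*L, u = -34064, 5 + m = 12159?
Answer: 17482/29719 ≈ 0.58824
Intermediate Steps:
m = 12154 (m = -5 + 12159 = 12154)
c(L) = -6*L
E = -17482/29719 (E = (-34064 - (-30)*(-30))/(47284 + 12154) = (-34064 - 6*150)/59438 = (-34064 - 900)*(1/59438) = -34964*1/59438 = -17482/29719 ≈ -0.58824)
-E = -1*(-17482/29719) = 17482/29719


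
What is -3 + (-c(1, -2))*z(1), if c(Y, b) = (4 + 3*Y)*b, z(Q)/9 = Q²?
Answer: 123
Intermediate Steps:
z(Q) = 9*Q²
c(Y, b) = b*(4 + 3*Y)
-3 + (-c(1, -2))*z(1) = -3 + (-(-2)*(4 + 3*1))*(9*1²) = -3 + (-(-2)*(4 + 3))*(9*1) = -3 - (-2)*7*9 = -3 - 1*(-14)*9 = -3 + 14*9 = -3 + 126 = 123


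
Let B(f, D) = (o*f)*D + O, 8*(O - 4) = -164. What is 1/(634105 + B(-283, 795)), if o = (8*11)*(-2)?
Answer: 2/80462897 ≈ 2.4856e-8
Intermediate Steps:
O = -33/2 (O = 4 + (1/8)*(-164) = 4 - 41/2 = -33/2 ≈ -16.500)
o = -176 (o = 88*(-2) = -176)
B(f, D) = -33/2 - 176*D*f (B(f, D) = (-176*f)*D - 33/2 = -176*D*f - 33/2 = -33/2 - 176*D*f)
1/(634105 + B(-283, 795)) = 1/(634105 + (-33/2 - 176*795*(-283))) = 1/(634105 + (-33/2 + 39597360)) = 1/(634105 + 79194687/2) = 1/(80462897/2) = 2/80462897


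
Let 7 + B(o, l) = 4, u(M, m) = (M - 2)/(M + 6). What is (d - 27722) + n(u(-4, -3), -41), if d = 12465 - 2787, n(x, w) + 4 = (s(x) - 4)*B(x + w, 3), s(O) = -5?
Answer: -18021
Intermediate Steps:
u(M, m) = (-2 + M)/(6 + M)
B(o, l) = -3 (B(o, l) = -7 + 4 = -3)
n(x, w) = 23 (n(x, w) = -4 + (-5 - 4)*(-3) = -4 - 9*(-3) = -4 + 27 = 23)
d = 9678
(d - 27722) + n(u(-4, -3), -41) = (9678 - 27722) + 23 = -18044 + 23 = -18021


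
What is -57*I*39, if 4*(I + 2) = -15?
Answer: 51129/4 ≈ 12782.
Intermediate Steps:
I = -23/4 (I = -2 + (¼)*(-15) = -2 - 15/4 = -23/4 ≈ -5.7500)
-57*I*39 = -57*(-23/4)*39 = (1311/4)*39 = 51129/4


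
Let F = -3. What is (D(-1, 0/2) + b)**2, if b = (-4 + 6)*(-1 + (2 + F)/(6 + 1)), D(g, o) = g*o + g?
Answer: 529/49 ≈ 10.796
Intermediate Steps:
D(g, o) = g + g*o
b = -16/7 (b = (-4 + 6)*(-1 + (2 - 3)/(6 + 1)) = 2*(-1 - 1/7) = 2*(-8/7) = -16/7 ≈ -2.2857)
(D(-1, 0/2) + b)**2 = (-(1 + 0/2) - 16/7)**2 = (-(1 + 0*(1/2)) - 16/7)**2 = (-(1 + 0) - 16/7)**2 = (-1*1 - 16/7)**2 = (-1 - 16/7)**2 = (-23/7)**2 = 529/49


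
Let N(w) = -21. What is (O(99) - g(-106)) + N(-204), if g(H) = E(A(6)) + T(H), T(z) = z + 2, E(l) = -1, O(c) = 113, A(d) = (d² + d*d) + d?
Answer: 197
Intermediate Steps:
A(d) = d + 2*d² (A(d) = (d² + d²) + d = 2*d² + d = d + 2*d²)
T(z) = 2 + z
g(H) = 1 + H (g(H) = -1 + (2 + H) = 1 + H)
(O(99) - g(-106)) + N(-204) = (113 - (1 - 106)) - 21 = (113 - 1*(-105)) - 21 = (113 + 105) - 21 = 218 - 21 = 197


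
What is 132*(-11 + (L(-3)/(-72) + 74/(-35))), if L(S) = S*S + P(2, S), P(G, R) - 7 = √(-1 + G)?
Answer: -370073/210 ≈ -1762.3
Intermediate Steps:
P(G, R) = 7 + √(-1 + G)
L(S) = 8 + S² (L(S) = S*S + (7 + √(-1 + 2)) = S² + (7 + √1) = S² + (7 + 1) = S² + 8 = 8 + S²)
132*(-11 + (L(-3)/(-72) + 74/(-35))) = 132*(-11 + ((8 + (-3)²)/(-72) + 74/(-35))) = 132*(-11 + ((8 + 9)*(-1/72) + 74*(-1/35))) = 132*(-11 + (17*(-1/72) - 74/35)) = 132*(-11 + (-17/72 - 74/35)) = 132*(-11 - 5923/2520) = 132*(-33643/2520) = -370073/210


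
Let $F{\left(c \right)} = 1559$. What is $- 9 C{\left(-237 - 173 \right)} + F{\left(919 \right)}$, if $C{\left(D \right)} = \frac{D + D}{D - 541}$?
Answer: $\frac{491743}{317} \approx 1551.2$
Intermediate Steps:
$C{\left(D \right)} = \frac{2 D}{-541 + D}$
$- 9 C{\left(-237 - 173 \right)} + F{\left(919 \right)} = - 9 \frac{2 \left(-237 - 173\right)}{-541 - 410} + 1559 = - 9 \cdot 2 \left(-410\right) \frac{1}{-541 - 410} + 1559 = - 9 \cdot 2 \left(-410\right) \frac{1}{-951} + 1559 = - 9 \cdot 2 \left(-410\right) \left(- \frac{1}{951}\right) + 1559 = \left(-9\right) \frac{820}{951} + 1559 = - \frac{2460}{317} + 1559 = \frac{491743}{317}$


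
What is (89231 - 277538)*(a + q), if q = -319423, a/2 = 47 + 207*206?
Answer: 44072311815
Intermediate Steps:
a = 85378 (a = 2*(47 + 207*206) = 2*(47 + 42642) = 2*42689 = 85378)
(89231 - 277538)*(a + q) = (89231 - 277538)*(85378 - 319423) = -188307*(-234045) = 44072311815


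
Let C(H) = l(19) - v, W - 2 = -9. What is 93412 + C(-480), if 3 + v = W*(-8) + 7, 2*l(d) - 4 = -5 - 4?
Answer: 186699/2 ≈ 93350.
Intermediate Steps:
l(d) = -5/2 (l(d) = 2 + (-5 - 4)/2 = 2 + (½)*(-9) = 2 - 9/2 = -5/2)
W = -7 (W = 2 - 9 = -7)
v = 60 (v = -3 + (-7*(-8) + 7) = -3 + (56 + 7) = -3 + 63 = 60)
C(H) = -125/2 (C(H) = -5/2 - 1*60 = -5/2 - 60 = -125/2)
93412 + C(-480) = 93412 - 125/2 = 186699/2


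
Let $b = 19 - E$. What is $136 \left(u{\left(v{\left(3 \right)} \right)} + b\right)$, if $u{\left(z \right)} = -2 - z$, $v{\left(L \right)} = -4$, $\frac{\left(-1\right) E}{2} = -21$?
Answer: $-2856$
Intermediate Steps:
$E = 42$ ($E = \left(-2\right) \left(-21\right) = 42$)
$b = -23$ ($b = 19 - 42 = -23$)
$136 \left(u{\left(v{\left(3 \right)} \right)} + b\right) = 136 \left(\left(-2 - -4\right) - 23\right) = 136 \left(\left(-2 + 4\right) - 23\right) = 136 \left(2 - 23\right) = 136 \left(-21\right) = -2856$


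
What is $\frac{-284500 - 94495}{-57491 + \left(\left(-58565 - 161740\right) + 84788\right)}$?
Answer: $\frac{378995}{193008} \approx 1.9636$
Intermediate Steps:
$\frac{-284500 - 94495}{-57491 + \left(\left(-58565 - 161740\right) + 84788\right)} = - \frac{378995}{-57491 + \left(-220305 + 84788\right)} = - \frac{378995}{-57491 - 135517} = - \frac{378995}{-193008} = \left(-378995\right) \left(- \frac{1}{193008}\right) = \frac{378995}{193008}$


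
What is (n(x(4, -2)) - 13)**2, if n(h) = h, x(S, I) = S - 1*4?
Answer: 169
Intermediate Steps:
x(S, I) = -4 + S (x(S, I) = S - 4 = -4 + S)
(n(x(4, -2)) - 13)**2 = ((-4 + 4) - 13)**2 = (0 - 13)**2 = (-13)**2 = 169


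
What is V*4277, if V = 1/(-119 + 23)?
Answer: -4277/96 ≈ -44.552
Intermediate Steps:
V = -1/96 (V = 1/(-96) = -1/96 ≈ -0.010417)
V*4277 = -1/96*4277 = -4277/96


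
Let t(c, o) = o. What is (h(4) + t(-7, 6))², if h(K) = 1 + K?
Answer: 121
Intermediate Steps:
(h(4) + t(-7, 6))² = ((1 + 4) + 6)² = (5 + 6)² = 11² = 121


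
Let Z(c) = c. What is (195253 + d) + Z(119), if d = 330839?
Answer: 526211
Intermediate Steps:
(195253 + d) + Z(119) = (195253 + 330839) + 119 = 526092 + 119 = 526211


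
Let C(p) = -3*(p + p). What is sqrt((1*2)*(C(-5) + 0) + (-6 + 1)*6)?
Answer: sqrt(30) ≈ 5.4772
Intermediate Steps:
C(p) = -6*p
sqrt((1*2)*(C(-5) + 0) + (-6 + 1)*6) = sqrt((1*2)*(-6*(-5) + 0) + (-6 + 1)*6) = sqrt(2*(30 + 0) - 5*6) = sqrt(2*30 - 30) = sqrt(60 - 30) = sqrt(30)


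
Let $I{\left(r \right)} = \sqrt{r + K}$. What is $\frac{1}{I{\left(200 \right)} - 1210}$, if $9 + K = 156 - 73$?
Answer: $- \frac{605}{731913} - \frac{\sqrt{274}}{1463826} \approx -0.00083791$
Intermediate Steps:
$K = 74$ ($K = -9 + \left(156 - 73\right) = -9 + 83 = 74$)
$I{\left(r \right)} = \sqrt{74 + r}$ ($I{\left(r \right)} = \sqrt{r + 74} = \sqrt{74 + r}$)
$\frac{1}{I{\left(200 \right)} - 1210} = \frac{1}{\sqrt{74 + 200} - 1210} = \frac{1}{\sqrt{274} - 1210} = \frac{1}{-1210 + \sqrt{274}}$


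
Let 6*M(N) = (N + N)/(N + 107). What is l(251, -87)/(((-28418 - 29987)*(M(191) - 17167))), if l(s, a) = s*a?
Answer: -19522278/896347784335 ≈ -2.1780e-5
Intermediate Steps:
M(N) = N/(3*(107 + N)) (M(N) = ((N + N)/(N + 107))/6 = ((2*N)/(107 + N))/6 = (2*N/(107 + N))/6 = N/(3*(107 + N)))
l(s, a) = a*s
l(251, -87)/(((-28418 - 29987)*(M(191) - 17167))) = (-87*251)/(((-28418 - 29987)*((⅓)*191/(107 + 191) - 17167))) = -21837*(-1/(58405*((⅓)*191/298 - 17167))) = -21837*(-1/(58405*((⅓)*191*(1/298) - 17167))) = -21837*(-1/(58405*(191/894 - 17167))) = -21837/((-58405*(-15347107/894))) = -21837/896347784335/894 = -21837*894/896347784335 = -19522278/896347784335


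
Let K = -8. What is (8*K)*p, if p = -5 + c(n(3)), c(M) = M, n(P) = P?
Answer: 128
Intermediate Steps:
p = -2 (p = -5 + 3 = -2)
(8*K)*p = (8*(-8))*(-2) = -64*(-2) = 128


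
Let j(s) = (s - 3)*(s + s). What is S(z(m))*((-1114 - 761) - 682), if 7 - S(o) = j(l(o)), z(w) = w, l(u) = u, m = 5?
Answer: 33241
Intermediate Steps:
j(s) = 2*s*(-3 + s) (j(s) = (-3 + s)*(2*s) = 2*s*(-3 + s))
S(o) = 7 - 2*o*(-3 + o)
S(z(m))*((-1114 - 761) - 682) = (7 - 2*5*(-3 + 5))*((-1114 - 761) - 682) = (7 - 2*5*2)*(-1875 - 682) = (7 - 20)*(-2557) = -13*(-2557) = 33241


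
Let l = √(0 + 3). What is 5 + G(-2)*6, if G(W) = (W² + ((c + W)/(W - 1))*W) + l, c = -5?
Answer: 1 + 6*√3 ≈ 11.392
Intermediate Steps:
l = √3 ≈ 1.7320
G(W) = √3 + W² + W*(-5 + W)/(-1 + W) (G(W) = (W² + ((-5 + W)/(W - 1))*W) + √3 = (W² + ((-5 + W)/(-1 + W))*W) + √3 = (W² + W*(-5 + W)/(-1 + W)) + √3 = √3 + W² + W*(-5 + W)/(-1 + W))
5 + G(-2)*6 = 5 + (((-2)³ - √3 - 5*(-2) - 2*√3)/(-1 - 2))*6 = 5 + ((-8 - √3 + 10 - 2*√3)/(-3))*6 = 5 - (2 - 3*√3)/3*6 = 5 + (-⅔ + √3)*6 = 5 + (-4 + 6*√3) = 1 + 6*√3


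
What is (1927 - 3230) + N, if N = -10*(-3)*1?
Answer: -1273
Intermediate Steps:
N = 30 (N = 30*1 = 30)
(1927 - 3230) + N = (1927 - 3230) + 30 = -1303 + 30 = -1273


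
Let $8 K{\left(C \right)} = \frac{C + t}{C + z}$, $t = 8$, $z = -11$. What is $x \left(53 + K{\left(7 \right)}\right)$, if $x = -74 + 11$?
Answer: $- \frac{105903}{32} \approx -3309.5$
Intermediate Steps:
$x = -63$
$K{\left(C \right)} = \frac{8 + C}{8 \left(-11 + C\right)}$ ($K{\left(C \right)} = \frac{\left(C + 8\right) \frac{1}{C - 11}}{8} = \frac{\left(8 + C\right) \frac{1}{-11 + C}}{8} = \frac{\frac{1}{-11 + C} \left(8 + C\right)}{8} = \frac{8 + C}{8 \left(-11 + C\right)}$)
$x \left(53 + K{\left(7 \right)}\right) = - 63 \left(53 + \frac{8 + 7}{8 \left(-11 + 7\right)}\right) = - 63 \left(53 + \frac{1}{8} \frac{1}{-4} \cdot 15\right) = - 63 \left(53 + \frac{1}{8} \left(- \frac{1}{4}\right) 15\right) = - 63 \left(53 - \frac{15}{32}\right) = \left(-63\right) \frac{1681}{32} = - \frac{105903}{32}$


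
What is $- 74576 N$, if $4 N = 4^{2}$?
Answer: $-298304$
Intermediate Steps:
$N = 4$ ($N = \frac{4^{2}}{4} = \frac{1}{4} \cdot 16 = 4$)
$- 74576 N = \left(-74576\right) 4 = -298304$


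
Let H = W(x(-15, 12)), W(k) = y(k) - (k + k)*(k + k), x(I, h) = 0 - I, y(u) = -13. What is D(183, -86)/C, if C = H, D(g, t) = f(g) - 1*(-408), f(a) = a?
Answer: -591/913 ≈ -0.64732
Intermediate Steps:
x(I, h) = -I
W(k) = -13 - 4*k² (W(k) = -13 - (k + k)*(k + k) = -13 - 2*k*2*k = -13 - 4*k²)
D(g, t) = 408 + g (D(g, t) = g - 1*(-408) = g + 408 = 408 + g)
H = -913 (H = -13 - 4*(-1*(-15))² = -13 - 4*15² = -13 - 4*225 = -13 - 900 = -913)
C = -913
D(183, -86)/C = (408 + 183)/(-913) = 591*(-1/913) = -591/913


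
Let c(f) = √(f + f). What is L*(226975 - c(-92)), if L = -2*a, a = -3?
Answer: 1361850 - 12*I*√46 ≈ 1.3619e+6 - 81.388*I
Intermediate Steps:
c(f) = √2*√f (c(f) = √(2*f) = √2*√f)
L = 6 (L = -2*(-3) = 6)
L*(226975 - c(-92)) = 6*(226975 - √2*√(-92)) = 6*(226975 - √2*2*I*√23) = 6*(226975 - 2*I*√46) = 1361850 - 12*I*√46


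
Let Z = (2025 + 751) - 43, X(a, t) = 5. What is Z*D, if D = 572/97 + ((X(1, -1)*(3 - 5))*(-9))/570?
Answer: 30497547/1843 ≈ 16548.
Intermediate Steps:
Z = 2733 (Z = 2776 - 43 = 2733)
D = 11159/1843 (D = 572/97 + ((5*(3 - 5))*(-9))/570 = 572*(1/97) + ((5*(-2))*(-9))*(1/570) = 572/97 - 10*(-9)*(1/570) = 572/97 + 90*(1/570) = 572/97 + 3/19 = 11159/1843 ≈ 6.0548)
Z*D = 2733*(11159/1843) = 30497547/1843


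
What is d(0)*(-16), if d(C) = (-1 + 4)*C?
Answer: 0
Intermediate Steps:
d(C) = 3*C
d(0)*(-16) = (3*0)*(-16) = 0*(-16) = 0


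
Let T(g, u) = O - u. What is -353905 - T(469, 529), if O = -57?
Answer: -353319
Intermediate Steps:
T(g, u) = -57 - u
-353905 - T(469, 529) = -353905 - (-57 - 1*529) = -353905 - (-57 - 529) = -353905 - 1*(-586) = -353905 + 586 = -353319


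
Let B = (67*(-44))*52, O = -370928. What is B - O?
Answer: 217632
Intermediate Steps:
B = -153296 (B = -2948*52 = -153296)
B - O = -153296 - 1*(-370928) = -153296 + 370928 = 217632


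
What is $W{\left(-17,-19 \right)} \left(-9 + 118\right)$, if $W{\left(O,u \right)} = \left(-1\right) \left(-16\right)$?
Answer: $1744$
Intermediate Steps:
$W{\left(O,u \right)} = 16$
$W{\left(-17,-19 \right)} \left(-9 + 118\right) = 16 \left(-9 + 118\right) = 16 \cdot 109 = 1744$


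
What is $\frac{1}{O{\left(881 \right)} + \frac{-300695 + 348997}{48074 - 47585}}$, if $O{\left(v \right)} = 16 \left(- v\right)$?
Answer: $- \frac{489}{6844642} \approx -7.1443 \cdot 10^{-5}$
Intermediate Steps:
$O{\left(v \right)} = - 16 v$
$\frac{1}{O{\left(881 \right)} + \frac{-300695 + 348997}{48074 - 47585}} = \frac{1}{\left(-16\right) 881 + \frac{-300695 + 348997}{48074 - 47585}} = \frac{1}{-14096 + \frac{48302}{489}} = \frac{1}{- \frac{6844642}{489}} = - \frac{489}{6844642}$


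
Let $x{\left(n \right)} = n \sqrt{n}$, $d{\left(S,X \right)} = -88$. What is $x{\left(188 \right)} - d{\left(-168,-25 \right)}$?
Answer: $88 + 376 \sqrt{47} \approx 2665.7$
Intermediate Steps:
$x{\left(n \right)} = n^{\frac{3}{2}}$
$x{\left(188 \right)} - d{\left(-168,-25 \right)} = 188^{\frac{3}{2}} - -88 = 376 \sqrt{47} + 88 = 88 + 376 \sqrt{47}$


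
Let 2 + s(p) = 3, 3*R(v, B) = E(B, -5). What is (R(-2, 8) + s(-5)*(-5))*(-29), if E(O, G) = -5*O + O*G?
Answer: 2755/3 ≈ 918.33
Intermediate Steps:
E(O, G) = -5*O + G*O
R(v, B) = -10*B/3 (R(v, B) = (B*(-5 - 5))/3 = (B*(-10))/3 = (-10*B)/3 = -10*B/3)
s(p) = 1 (s(p) = -2 + 3 = 1)
(R(-2, 8) + s(-5)*(-5))*(-29) = (-10/3*8 + 1*(-5))*(-29) = (-80/3 - 5)*(-29) = -95/3*(-29) = 2755/3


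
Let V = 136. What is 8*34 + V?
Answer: 408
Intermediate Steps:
8*34 + V = 8*34 + 136 = 272 + 136 = 408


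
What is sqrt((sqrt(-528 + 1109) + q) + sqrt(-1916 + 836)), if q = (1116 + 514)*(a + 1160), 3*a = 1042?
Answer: sqrt(22112580 + 9*sqrt(581) + 54*I*sqrt(30))/3 ≈ 1567.5 + 0.010483*I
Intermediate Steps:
a = 1042/3 (a = (1/3)*1042 = 1042/3 ≈ 347.33)
q = 7370860/3 (q = (1116 + 514)*(1042/3 + 1160) = 1630*(4522/3) = 7370860/3 ≈ 2.4570e+6)
sqrt((sqrt(-528 + 1109) + q) + sqrt(-1916 + 836)) = sqrt((sqrt(-528 + 1109) + 7370860/3) + sqrt(-1916 + 836)) = sqrt((sqrt(581) + 7370860/3) + sqrt(-1080)) = sqrt((7370860/3 + sqrt(581)) + 6*I*sqrt(30)) = sqrt(7370860/3 + sqrt(581) + 6*I*sqrt(30))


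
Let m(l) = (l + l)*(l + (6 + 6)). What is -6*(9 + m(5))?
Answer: -1074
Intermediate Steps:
m(l) = 2*l*(12 + l) (m(l) = (2*l)*(l + 12) = (2*l)*(12 + l) = 2*l*(12 + l))
-6*(9 + m(5)) = -6*(9 + 2*5*(12 + 5)) = -6*(9 + 2*5*17) = -6*(9 + 170) = -6*179 = -1074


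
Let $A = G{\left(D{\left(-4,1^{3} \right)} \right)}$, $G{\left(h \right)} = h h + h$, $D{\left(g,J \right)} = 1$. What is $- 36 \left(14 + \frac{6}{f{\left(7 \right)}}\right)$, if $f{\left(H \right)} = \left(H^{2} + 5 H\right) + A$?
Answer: $- \frac{21780}{43} \approx -506.51$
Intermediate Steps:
$G{\left(h \right)} = h + h^{2}$ ($G{\left(h \right)} = h^{2} + h = h + h^{2}$)
$A = 2$ ($A = 1 \left(1 + 1\right) = 1 \cdot 2 = 2$)
$f{\left(H \right)} = 2 + H^{2} + 5 H$ ($f{\left(H \right)} = \left(H^{2} + 5 H\right) + 2 = 2 + H^{2} + 5 H$)
$- 36 \left(14 + \frac{6}{f{\left(7 \right)}}\right) = - 36 \left(14 + \frac{6}{2 + 7^{2} + 5 \cdot 7}\right) = - 36 \left(14 + \frac{6}{2 + 49 + 35}\right) = - 36 \left(14 + \frac{6}{86}\right) = - 36 \left(14 + 6 \cdot \frac{1}{86}\right) = - 36 \left(14 + \frac{3}{43}\right) = \left(-36\right) \frac{605}{43} = - \frac{21780}{43}$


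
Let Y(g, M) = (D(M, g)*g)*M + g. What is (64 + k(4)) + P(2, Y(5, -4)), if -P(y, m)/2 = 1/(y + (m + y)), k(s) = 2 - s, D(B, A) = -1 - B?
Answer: 3164/51 ≈ 62.039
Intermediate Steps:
Y(g, M) = g + M*g*(-1 - M) (Y(g, M) = ((-1 - M)*g)*M + g = (g*(-1 - M))*M + g = M*g*(-1 - M) + g = g + M*g*(-1 - M))
P(y, m) = -2/(m + 2*y) (P(y, m) = -2/(y + (m + y)) = -2/(m + 2*y))
(64 + k(4)) + P(2, Y(5, -4)) = (64 + (2 - 1*4)) - 2/(5*(1 - 1*(-4) - 1*(-4)**2) + 2*2) = (64 + (2 - 4)) - 2/(5*(1 + 4 - 1*16) + 4) = (64 - 2) - 2/(5*(1 + 4 - 16) + 4) = 62 - 2/(5*(-11) + 4) = 62 - 2/(-55 + 4) = 62 - 2/(-51) = 62 - 2*(-1/51) = 62 + 2/51 = 3164/51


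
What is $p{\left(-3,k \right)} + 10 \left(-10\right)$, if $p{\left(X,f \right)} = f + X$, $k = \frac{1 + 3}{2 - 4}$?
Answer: $-105$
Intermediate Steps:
$k = -2$ ($k = \frac{4}{-2} = 4 \left(- \frac{1}{2}\right) = -2$)
$p{\left(X,f \right)} = X + f$
$p{\left(-3,k \right)} + 10 \left(-10\right) = \left(-3 - 2\right) + 10 \left(-10\right) = -5 - 100 = -105$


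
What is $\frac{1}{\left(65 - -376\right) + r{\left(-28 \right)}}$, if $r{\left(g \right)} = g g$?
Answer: $\frac{1}{1225} \approx 0.00081633$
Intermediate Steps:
$r{\left(g \right)} = g^{2}$
$\frac{1}{\left(65 - -376\right) + r{\left(-28 \right)}} = \frac{1}{\left(65 - -376\right) + \left(-28\right)^{2}} = \frac{1}{\left(65 + 376\right) + 784} = \frac{1}{441 + 784} = \frac{1}{1225}$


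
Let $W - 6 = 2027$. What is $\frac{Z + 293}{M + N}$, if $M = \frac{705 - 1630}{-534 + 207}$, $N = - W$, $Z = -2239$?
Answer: $\frac{45453}{47419} \approx 0.95854$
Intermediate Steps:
$W = 2033$ ($W = 6 + 2027 = 2033$)
$N = -2033$ ($N = \left(-1\right) 2033 = -2033$)
$M = \frac{925}{327}$ ($M = - \frac{925}{-327} = \left(-925\right) \left(- \frac{1}{327}\right) = \frac{925}{327} \approx 2.8287$)
$\frac{Z + 293}{M + N} = \frac{-2239 + 293}{\frac{925}{327} - 2033} = - \frac{1946}{- \frac{663866}{327}} = \left(-1946\right) \left(- \frac{327}{663866}\right) = \frac{45453}{47419}$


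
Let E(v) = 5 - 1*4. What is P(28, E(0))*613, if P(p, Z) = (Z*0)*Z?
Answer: 0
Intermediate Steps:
E(v) = 1 (E(v) = 5 - 4 = 1)
P(p, Z) = 0 (P(p, Z) = 0*Z = 0)
P(28, E(0))*613 = 0*613 = 0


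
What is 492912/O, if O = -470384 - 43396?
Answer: -41076/42815 ≈ -0.95938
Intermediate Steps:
O = -513780
492912/O = 492912/(-513780) = 492912*(-1/513780) = -41076/42815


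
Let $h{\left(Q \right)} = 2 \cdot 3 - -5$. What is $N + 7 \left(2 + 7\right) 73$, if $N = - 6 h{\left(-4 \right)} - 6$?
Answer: $4527$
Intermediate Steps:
$h{\left(Q \right)} = 11$ ($h{\left(Q \right)} = 6 + 5 = 11$)
$N = -72$ ($N = \left(-6\right) 11 - 6 = -66 - 6 = -72$)
$N + 7 \left(2 + 7\right) 73 = -72 + 7 \left(2 + 7\right) 73 = -72 + 7 \cdot 9 \cdot 73 = -72 + 63 \cdot 73 = -72 + 4599 = 4527$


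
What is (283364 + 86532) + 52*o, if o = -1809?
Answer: 275828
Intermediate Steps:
(283364 + 86532) + 52*o = (283364 + 86532) + 52*(-1809) = 369896 - 94068 = 275828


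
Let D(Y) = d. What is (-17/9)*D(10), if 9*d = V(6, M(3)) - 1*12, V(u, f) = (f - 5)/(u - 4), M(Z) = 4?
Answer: 425/162 ≈ 2.6235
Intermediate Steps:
V(u, f) = (-5 + f)/(-4 + u)
d = -25/18 (d = ((-5 + 4)/(-4 + 6) - 1*12)/9 = (-1/2 - 12)/9 = ((½)*(-1) - 12)/9 = (-½ - 12)/9 = (⅑)*(-25/2) = -25/18 ≈ -1.3889)
D(Y) = -25/18
(-17/9)*D(10) = -17/9*(-25/18) = 425/162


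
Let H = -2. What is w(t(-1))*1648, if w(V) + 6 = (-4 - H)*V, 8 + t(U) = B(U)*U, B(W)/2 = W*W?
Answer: 23072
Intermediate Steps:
B(W) = 2*W² (B(W) = 2*(W*W) = 2*W²)
t(U) = -8 + 2*U³ (t(U) = -8 + (2*U²)*U = -8 + 2*U³)
w(V) = -6 - 2*V (w(V) = -6 + (-4 - 1*(-2))*V = -6 + (-4 + 2)*V = -6 - 2*V)
w(t(-1))*1648 = (-6 - 2*(-8 + 2*(-1)³))*1648 = (-6 - 2*(-8 + 2*(-1)))*1648 = (-6 - 2*(-8 - 2))*1648 = (-6 - 2*(-10))*1648 = (-6 + 20)*1648 = 14*1648 = 23072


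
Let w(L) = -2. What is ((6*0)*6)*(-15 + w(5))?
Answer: 0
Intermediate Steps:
((6*0)*6)*(-15 + w(5)) = ((6*0)*6)*(-15 - 2) = (0*6)*(-17) = 0*(-17) = 0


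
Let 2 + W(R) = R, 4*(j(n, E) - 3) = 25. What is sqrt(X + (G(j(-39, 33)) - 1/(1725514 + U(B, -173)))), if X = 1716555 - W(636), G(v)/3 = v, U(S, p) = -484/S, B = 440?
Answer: 3*sqrt(227069192467483139715)/34510258 ≈ 1309.9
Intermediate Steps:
j(n, E) = 37/4 (j(n, E) = 3 + (1/4)*25 = 3 + 25/4 = 37/4)
G(v) = 3*v
W(R) = -2 + R
X = 1715921 (X = 1716555 - (-2 + 636) = 1716555 - 1*634 = 1716555 - 634 = 1715921)
sqrt(X + (G(j(-39, 33)) - 1/(1725514 + U(B, -173)))) = sqrt(1715921 + (3*(37/4) - 1/(1725514 - 484/440))) = sqrt(1715921 + (111/4 - 1/(1725514 - 484*1/440))) = sqrt(1715921 + (111/4 - 1/(1725514 - 11/10))) = sqrt(1715921 + (111/4 - 1/17255129/10)) = sqrt(1715921 + (111/4 - 1*10/17255129)) = sqrt(1715921 + (111/4 - 10/17255129)) = sqrt(1715921 + 1915319279/69020516) = sqrt(118435668154515/69020516) = 3*sqrt(227069192467483139715)/34510258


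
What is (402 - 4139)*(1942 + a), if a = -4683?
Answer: 10243117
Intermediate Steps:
(402 - 4139)*(1942 + a) = (402 - 4139)*(1942 - 4683) = -3737*(-2741) = 10243117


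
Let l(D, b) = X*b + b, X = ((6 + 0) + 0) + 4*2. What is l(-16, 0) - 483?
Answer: -483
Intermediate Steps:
X = 14 (X = (6 + 0) + 8 = 6 + 8 = 14)
l(D, b) = 15*b (l(D, b) = 14*b + b = 15*b)
l(-16, 0) - 483 = 15*0 - 483 = 0 - 483 = -483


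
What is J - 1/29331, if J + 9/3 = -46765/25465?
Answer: -722486285/149382783 ≈ -4.8365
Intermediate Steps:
J = -24632/5093 (J = -3 - 46765/25465 = -3 - 46765*1/25465 = -3 - 9353/5093 = -24632/5093 ≈ -4.8364)
J - 1/29331 = -24632/5093 - 1/29331 = -722486285/149382783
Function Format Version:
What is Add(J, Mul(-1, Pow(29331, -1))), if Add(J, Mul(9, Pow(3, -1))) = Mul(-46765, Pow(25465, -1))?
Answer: Rational(-722486285, 149382783) ≈ -4.8365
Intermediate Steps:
J = Rational(-24632, 5093) (J = Add(-3, Mul(-46765, Pow(25465, -1))) = Add(-3, Mul(-46765, Rational(1, 25465))) = Add(-3, Rational(-9353, 5093)) = Rational(-24632, 5093) ≈ -4.8364)
Add(J, Mul(-1, Pow(29331, -1))) = Add(Rational(-24632, 5093), Mul(-1, Pow(29331, -1))) = Add(Rational(-24632, 5093), Mul(-1, Rational(1, 29331))) = Add(Rational(-24632, 5093), Rational(-1, 29331)) = Rational(-722486285, 149382783)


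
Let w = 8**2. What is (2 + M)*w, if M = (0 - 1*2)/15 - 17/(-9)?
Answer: 10816/45 ≈ 240.36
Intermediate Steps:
w = 64
M = 79/45 (M = (0 - 2)*(1/15) - 17*(-1/9) = -2*1/15 + 17/9 = -2/15 + 17/9 = 79/45 ≈ 1.7556)
(2 + M)*w = (2 + 79/45)*64 = (169/45)*64 = 10816/45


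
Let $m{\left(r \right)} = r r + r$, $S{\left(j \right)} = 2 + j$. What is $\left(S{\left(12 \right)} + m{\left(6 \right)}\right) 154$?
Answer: $8624$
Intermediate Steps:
$m{\left(r \right)} = r + r^{2}$ ($m{\left(r \right)} = r^{2} + r = r + r^{2}$)
$\left(S{\left(12 \right)} + m{\left(6 \right)}\right) 154 = \left(\left(2 + 12\right) + 6 \left(1 + 6\right)\right) 154 = \left(14 + 6 \cdot 7\right) 154 = \left(14 + 42\right) 154 = 56 \cdot 154 = 8624$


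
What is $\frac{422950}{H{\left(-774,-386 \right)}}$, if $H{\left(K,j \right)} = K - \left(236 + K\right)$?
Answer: $- \frac{211475}{118} \approx -1792.2$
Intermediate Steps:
$H{\left(K,j \right)} = -236$
$\frac{422950}{H{\left(-774,-386 \right)}} = \frac{422950}{-236} = 422950 \left(- \frac{1}{236}\right) = - \frac{211475}{118}$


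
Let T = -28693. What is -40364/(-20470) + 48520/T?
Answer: 82479926/293672855 ≈ 0.28086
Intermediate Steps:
-40364/(-20470) + 48520/T = -40364/(-20470) + 48520/(-28693) = -40364*(-1/20470) + 48520*(-1/28693) = 20182/10235 - 48520/28693 = 82479926/293672855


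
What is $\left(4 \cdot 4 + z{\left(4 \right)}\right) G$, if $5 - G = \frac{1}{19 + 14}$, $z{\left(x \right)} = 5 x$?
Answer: $\frac{1968}{11} \approx 178.91$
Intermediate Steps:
$G = \frac{164}{33}$ ($G = 5 - \frac{1}{19 + 14} = 5 - \frac{1}{33} = \frac{164}{33} \approx 4.9697$)
$\left(4 \cdot 4 + z{\left(4 \right)}\right) G = \left(4 \cdot 4 + 5 \cdot 4\right) \frac{164}{33} = \left(16 + 20\right) \frac{164}{33} = 36 \cdot \frac{164}{33} = \frac{1968}{11}$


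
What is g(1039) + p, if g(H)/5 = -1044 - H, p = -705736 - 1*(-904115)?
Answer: 187964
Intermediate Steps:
p = 198379 (p = -705736 + 904115 = 198379)
g(H) = -5220 - 5*H (g(H) = 5*(-1044 - H) = -5220 - 5*H)
g(1039) + p = (-5220 - 5*1039) + 198379 = (-5220 - 5195) + 198379 = -10415 + 198379 = 187964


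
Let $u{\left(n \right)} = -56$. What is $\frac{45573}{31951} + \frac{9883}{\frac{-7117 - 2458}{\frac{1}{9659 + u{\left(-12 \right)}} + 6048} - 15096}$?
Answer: $\frac{4324214704412860}{5603257748964039} \approx 0.77173$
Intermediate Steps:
$\frac{45573}{31951} + \frac{9883}{\frac{-7117 - 2458}{\frac{1}{9659 + u{\left(-12 \right)}} + 6048} - 15096} = \frac{45573}{31951} + \frac{9883}{\frac{-7117 - 2458}{\frac{1}{9659 - 56} + 6048} - 15096} = 45573 \cdot \frac{1}{31951} + \frac{9883}{- \frac{9575}{\frac{1}{9603} + 6048} - 15096} = \frac{45573}{31951} + \frac{9883}{- \frac{9575}{\frac{1}{9603} + 6048} - 15096} = \frac{45573}{31951} + \frac{9883}{- \frac{9575}{\frac{58078945}{9603}} - 15096} = \frac{45573}{31951} + \frac{9883}{\left(-9575\right) \frac{9603}{58078945} - 15096} = \frac{45573}{31951} + \frac{9883}{- \frac{18389745}{11615789} - 15096} = \frac{45573}{31951} + \frac{9883}{- \frac{175370340489}{11615789}} = \frac{45573}{31951} + 9883 \left(- \frac{11615789}{175370340489}\right) = \frac{45573}{31951} - \frac{114798842687}{175370340489} = \frac{4324214704412860}{5603257748964039}$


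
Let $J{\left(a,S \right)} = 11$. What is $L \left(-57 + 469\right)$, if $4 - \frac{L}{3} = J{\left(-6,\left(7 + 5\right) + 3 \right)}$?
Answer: $-8652$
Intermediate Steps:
$L = -21$ ($L = 12 - 33 = -21$)
$L \left(-57 + 469\right) = - 21 \left(-57 + 469\right) = \left(-21\right) 412 = -8652$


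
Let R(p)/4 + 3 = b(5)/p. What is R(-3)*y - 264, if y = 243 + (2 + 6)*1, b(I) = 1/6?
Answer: -29986/9 ≈ -3331.8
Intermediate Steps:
b(I) = 1/6
y = 251 (y = 243 + 8*1 = 243 + 8 = 251)
R(p) = -12 + 2/(3*p) (R(p) = -12 + 4*(1/(6*p)) = -12 + 2/(3*p))
R(-3)*y - 264 = (-12 + (2/3)/(-3))*251 - 264 = (-12 + (2/3)*(-1/3))*251 - 264 = (-12 - 2/9)*251 - 264 = -110/9*251 - 264 = -27610/9 - 264 = -29986/9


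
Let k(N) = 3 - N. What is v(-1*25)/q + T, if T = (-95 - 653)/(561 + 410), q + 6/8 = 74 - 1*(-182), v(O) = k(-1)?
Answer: -748172/991391 ≈ -0.75467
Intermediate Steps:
v(O) = 4 (v(O) = 3 - 1*(-1) = 3 + 1 = 4)
q = 1021/4 (q = -¾ + (74 - 1*(-182)) = -¾ + (74 + 182) = -¾ + 256 = 1021/4 ≈ 255.25)
T = -748/971 ≈ -0.77034
v(-1*25)/q + T = 4/(1021/4) - 748/971 = (4/1021)*4 - 748/971 = 16/1021 - 748/971 = -748172/991391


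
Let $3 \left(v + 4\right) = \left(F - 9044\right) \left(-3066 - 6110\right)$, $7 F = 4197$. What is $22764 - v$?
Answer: $- \frac{541924408}{21} \approx -2.5806 \cdot 10^{7}$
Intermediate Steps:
$F = \frac{4197}{7}$ ($F = \frac{1}{7} \cdot 4197 = \frac{4197}{7} \approx 599.57$)
$v = \frac{542402452}{21}$ ($v = -4 + \frac{\left(\frac{4197}{7} - 9044\right) \left(-3066 - 6110\right)}{3} = -4 + \frac{\left(- \frac{59111}{7}\right) \left(-9176\right)}{3} = -4 + \frac{1}{3} \cdot \frac{542402536}{7} = -4 + \frac{542402536}{21} = \frac{542402452}{21} \approx 2.5829 \cdot 10^{7}$)
$22764 - v = 22764 - \frac{542402452}{21} = - \frac{541924408}{21}$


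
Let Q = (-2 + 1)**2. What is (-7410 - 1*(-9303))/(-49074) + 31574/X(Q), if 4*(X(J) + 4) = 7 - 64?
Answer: -2065996031/1194134 ≈ -1730.1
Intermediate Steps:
Q = 1 (Q = (-1)**2 = 1)
X(J) = -73/4 (X(J) = -4 + (7 - 64)/4 = -4 + (1/4)*(-57) = -4 - 57/4 = -73/4)
(-7410 - 1*(-9303))/(-49074) + 31574/X(Q) = (-7410 - 1*(-9303))/(-49074) + 31574/(-73/4) = (-7410 + 9303)*(-1/49074) + 31574*(-4/73) = 1893*(-1/49074) - 126296/73 = -631/16358 - 126296/73 = -2065996031/1194134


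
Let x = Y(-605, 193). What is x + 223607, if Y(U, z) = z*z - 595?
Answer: 260261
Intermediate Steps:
Y(U, z) = -595 + z**2 (Y(U, z) = z**2 - 595 = -595 + z**2)
x = 36654 (x = -595 + 193**2 = -595 + 37249 = 36654)
x + 223607 = 36654 + 223607 = 260261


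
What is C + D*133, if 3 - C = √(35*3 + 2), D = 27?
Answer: 3594 - √107 ≈ 3583.7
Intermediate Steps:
C = 3 - √107 (C = 3 - √(35*3 + 2) = 3 - √(105 + 2) = 3 - √107 ≈ -7.3441)
C + D*133 = (3 - √107) + 27*133 = (3 - √107) + 3591 = 3594 - √107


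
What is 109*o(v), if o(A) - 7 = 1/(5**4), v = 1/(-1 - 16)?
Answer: 476984/625 ≈ 763.17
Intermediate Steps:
v = -1/17 (v = 1/(-17) = -1/17 ≈ -0.058824)
o(A) = 4376/625 (o(A) = 7 + 1/(5**4) = 7 + 1/625 = 4376/625)
109*o(v) = 109*(4376/625) = 476984/625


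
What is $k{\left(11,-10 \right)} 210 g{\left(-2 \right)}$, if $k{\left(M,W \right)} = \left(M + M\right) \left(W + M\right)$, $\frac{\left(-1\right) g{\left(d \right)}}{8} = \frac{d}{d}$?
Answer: $-36960$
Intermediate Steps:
$g{\left(d \right)} = -8$ ($g{\left(d \right)} = - 8 \frac{d}{d} = \left(-8\right) 1 = -8$)
$k{\left(M,W \right)} = 2 M \left(M + W\right)$
$k{\left(11,-10 \right)} 210 g{\left(-2 \right)} = 2 \cdot 11 \left(11 - 10\right) 210 \left(-8\right) = 2 \cdot 11 \cdot 1 \cdot 210 \left(-8\right) = 22 \cdot 210 \left(-8\right) = 4620 \left(-8\right) = -36960$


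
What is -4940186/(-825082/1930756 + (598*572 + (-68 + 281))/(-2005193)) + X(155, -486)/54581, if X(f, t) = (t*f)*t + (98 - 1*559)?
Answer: 522003755832094101907269/63185328307513195 ≈ 8.2615e+6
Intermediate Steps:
X(f, t) = -461 + f*t**2 (X(f, t) = (f*t)*t + (98 - 559) = f*t**2 - 461 = -461 + f*t**2)
-4940186/(-825082/1930756 + (598*572 + (-68 + 281))/(-2005193)) + X(155, -486)/54581 = -4940186/(-825082/1930756 + (598*572 + (-68 + 281))/(-2005193)) + (-461 + 155*(-486)**2)/54581 = -4940186/(-825082*1/1930756 + (342056 + 213)*(-1/2005193)) + (-461 + 155*236196)*(1/54581) = -4940186/(-412541/965378 + 342269*(-1/2005193)) + (-461 + 36610380)*(1/54581) = -4940186/(-412541/965378 - 342269/2005193) + 36609919*(1/54581) = -4940186/(-1157643288095/1935769207954) + 36609919/54581 = -4940186*(-1935769207954/1157643288095) + 36609919/54581 = 9563059940365439444/1157643288095 + 36609919/54581 = 522003755832094101907269/63185328307513195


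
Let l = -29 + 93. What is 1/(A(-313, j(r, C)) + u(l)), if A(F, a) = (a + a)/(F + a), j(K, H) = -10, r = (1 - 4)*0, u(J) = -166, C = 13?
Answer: -323/53598 ≈ -0.0060263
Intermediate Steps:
l = 64
r = 0 (r = -3*0 = 0)
A(F, a) = 2*a/(F + a) (A(F, a) = (2*a)/(F + a) = 2*a/(F + a))
1/(A(-313, j(r, C)) + u(l)) = 1/(2*(-10)/(-313 - 10) - 166) = 1/(2*(-10)/(-323) - 166) = 1/(2*(-10)*(-1/323) - 166) = 1/(20/323 - 166) = 1/(-53598/323) = -323/53598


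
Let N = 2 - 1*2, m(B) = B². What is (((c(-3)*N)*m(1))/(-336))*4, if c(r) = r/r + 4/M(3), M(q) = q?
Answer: 0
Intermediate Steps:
N = 0 (N = 2 - 2 = 0)
c(r) = 7/3 (c(r) = r/r + 4/3 = 1 + 4*(⅓) = 1 + 4/3 = 7/3)
(((c(-3)*N)*m(1))/(-336))*4 = ((((7/3)*0)*1²)/(-336))*4 = ((0*1)*(-1/336))*4 = (0*(-1/336))*4 = 0*4 = 0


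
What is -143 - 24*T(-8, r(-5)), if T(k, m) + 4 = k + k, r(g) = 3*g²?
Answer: 337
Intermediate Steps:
T(k, m) = -4 + 2*k (T(k, m) = -4 + (k + k) = -4 + 2*k)
-143 - 24*T(-8, r(-5)) = -143 - 24*(-4 + 2*(-8)) = -143 - 24*(-4 - 16) = -143 - 24*(-20) = -143 + 480 = 337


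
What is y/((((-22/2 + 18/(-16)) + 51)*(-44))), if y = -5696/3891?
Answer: 11392/13311111 ≈ 0.00085583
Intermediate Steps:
y = -5696/3891 (y = -5696*1/3891 = -5696/3891 ≈ -1.4639)
y/((((-22/2 + 18/(-16)) + 51)*(-44))) = -5696*(-1/(44*((-22/2 + 18/(-16)) + 51)))/3891 = -5696*(-1/(44*((-22*½ + 18*(-1/16)) + 51)))/3891 = -5696*(-1/(44*((-11 - 9/8) + 51)))/3891 = -5696*(-1/(44*(-97/8 + 51)))/3891 = -5696/(3891*((311/8)*(-44))) = -5696/(3891*(-3421/2)) = -5696/3891*(-2/3421) = 11392/13311111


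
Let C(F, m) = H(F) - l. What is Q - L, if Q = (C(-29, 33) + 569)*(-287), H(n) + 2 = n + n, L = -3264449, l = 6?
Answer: 3120088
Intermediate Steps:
H(n) = -2 + 2*n (H(n) = -2 + (n + n) = -2 + 2*n)
C(F, m) = -8 + 2*F (C(F, m) = (-2 + 2*F) - 1*6 = (-2 + 2*F) - 6 = -8 + 2*F)
Q = -144361 (Q = ((-8 + 2*(-29)) + 569)*(-287) = ((-8 - 58) + 569)*(-287) = (-66 + 569)*(-287) = 503*(-287) = -144361)
Q - L = -144361 - 1*(-3264449) = -144361 + 3264449 = 3120088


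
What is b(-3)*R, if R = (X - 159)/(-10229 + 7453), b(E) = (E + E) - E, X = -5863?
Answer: -9033/1388 ≈ -6.5079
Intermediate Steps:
b(E) = E (b(E) = 2*E - E = E)
R = 3011/1388 (R = (-5863 - 159)/(-10229 + 7453) = -6022/(-2776) = -6022*(-1/2776) = 3011/1388 ≈ 2.1693)
b(-3)*R = -3*3011/1388 = -9033/1388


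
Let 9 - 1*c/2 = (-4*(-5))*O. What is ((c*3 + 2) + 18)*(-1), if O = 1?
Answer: 46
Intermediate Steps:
c = -22 (c = 18 - 2*(-4*(-5)) = 18 - 40 = -22)
((c*3 + 2) + 18)*(-1) = ((-22*3 + 2) + 18)*(-1) = ((-66 + 2) + 18)*(-1) = (-64 + 18)*(-1) = -46*(-1) = 46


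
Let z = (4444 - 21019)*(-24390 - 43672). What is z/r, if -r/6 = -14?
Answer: 188021275/14 ≈ 1.3430e+7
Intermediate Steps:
r = 84 (r = -6*(-14) = 84)
z = 1128127650 (z = -16575*(-68062) = 1128127650)
z/r = 1128127650/84 = 1128127650*(1/84) = 188021275/14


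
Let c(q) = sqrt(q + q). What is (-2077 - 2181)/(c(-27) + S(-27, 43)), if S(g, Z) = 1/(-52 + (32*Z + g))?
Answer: 5522626*I/(-I + 3891*sqrt(6)) ≈ -0.060796 + 579.44*I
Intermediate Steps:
c(q) = sqrt(2)*sqrt(q) (c(q) = sqrt(2*q) = sqrt(2)*sqrt(q))
S(g, Z) = 1/(-52 + g + 32*Z) (S(g, Z) = 1/(-52 + (g + 32*Z)) = 1/(-52 + g + 32*Z))
(-2077 - 2181)/(c(-27) + S(-27, 43)) = (-2077 - 2181)/(sqrt(2)*sqrt(-27) + 1/(-52 - 27 + 32*43)) = -4258/(sqrt(2)*(3*I*sqrt(3)) + 1/(-52 - 27 + 1376)) = -4258/(3*I*sqrt(6) + 1/1297) = -4258/(1/1297 + 3*I*sqrt(6))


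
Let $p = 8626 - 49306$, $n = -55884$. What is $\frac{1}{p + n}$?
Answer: $- \frac{1}{96564} \approx -1.0356 \cdot 10^{-5}$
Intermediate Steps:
$p = -40680$
$\frac{1}{p + n} = \frac{1}{-40680 - 55884} = \frac{1}{-96564} = - \frac{1}{96564}$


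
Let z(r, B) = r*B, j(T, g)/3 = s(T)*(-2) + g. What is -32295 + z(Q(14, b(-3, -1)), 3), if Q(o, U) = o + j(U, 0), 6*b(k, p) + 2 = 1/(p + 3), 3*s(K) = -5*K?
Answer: -64521/2 ≈ -32261.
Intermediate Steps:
s(K) = -5*K/3 (s(K) = (-5*K)/3 = -5*K/3)
j(T, g) = 3*g + 10*T (j(T, g) = 3*(-5*T/3*(-2) + g) = 3*(10*T/3 + g) = 3*(g + 10*T/3) = 3*g + 10*T)
b(k, p) = -⅓ + 1/(6*(3 + p)) (b(k, p) = -⅓ + 1/(6*(p + 3)) = -⅓ + 1/(6*(3 + p)))
Q(o, U) = o + 10*U (Q(o, U) = o + (3*0 + 10*U) = o + (0 + 10*U) = o + 10*U)
z(r, B) = B*r
-32295 + z(Q(14, b(-3, -1)), 3) = -32295 + 3*(14 + 10*((-5 - 2*(-1))/(6*(3 - 1)))) = -32295 + 3*(14 + 10*((⅙)*(-5 + 2)/2)) = -32295 + 3*(14 + 10*((⅙)*(½)*(-3))) = -32295 + 3*(14 + 10*(-¼)) = -32295 + 3*(14 - 5/2) = -32295 + 3*(23/2) = -32295 + 69/2 = -64521/2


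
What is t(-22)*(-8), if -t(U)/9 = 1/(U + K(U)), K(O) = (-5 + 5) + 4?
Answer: -4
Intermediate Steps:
K(O) = 4 (K(O) = 0 + 4 = 4)
t(U) = -9/(4 + U) (t(U) = -9/(U + 4) = -9/(4 + U))
t(-22)*(-8) = -9/(4 - 22)*(-8) = -9/(-18)*(-8) = -9*(-1/18)*(-8) = (½)*(-8) = -4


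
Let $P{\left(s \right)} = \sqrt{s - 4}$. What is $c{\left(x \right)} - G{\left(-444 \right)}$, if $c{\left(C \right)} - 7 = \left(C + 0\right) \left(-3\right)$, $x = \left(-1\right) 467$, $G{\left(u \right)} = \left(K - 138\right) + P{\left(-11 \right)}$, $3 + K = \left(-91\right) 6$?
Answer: $2095 - i \sqrt{15} \approx 2095.0 - 3.873 i$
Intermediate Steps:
$P{\left(s \right)} = \sqrt{-4 + s}$
$K = -549$ ($K = -3 - 546 = -549$)
$G{\left(u \right)} = -687 + i \sqrt{15}$ ($G{\left(u \right)} = \left(-549 - 138\right) + \sqrt{-4 - 11} = -687 + \sqrt{-15} = -687 + i \sqrt{15}$)
$x = -467$
$c{\left(C \right)} = 7 - 3 C$ ($c{\left(C \right)} = 7 + \left(C + 0\right) \left(-3\right) = 7 + C \left(-3\right) = 7 - 3 C$)
$c{\left(x \right)} - G{\left(-444 \right)} = \left(7 - -1401\right) - \left(-687 + i \sqrt{15}\right) = \left(7 + 1401\right) + \left(687 - i \sqrt{15}\right) = 1408 + \left(687 - i \sqrt{15}\right) = 2095 - i \sqrt{15}$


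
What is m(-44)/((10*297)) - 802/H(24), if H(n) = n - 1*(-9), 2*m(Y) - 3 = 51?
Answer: -8017/330 ≈ -24.294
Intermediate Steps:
m(Y) = 27 (m(Y) = 3/2 + (1/2)*51 = 3/2 + 51/2 = 27)
H(n) = 9 + n (H(n) = n + 9 = 9 + n)
m(-44)/((10*297)) - 802/H(24) = 27/((10*297)) - 802/(9 + 24) = 27/2970 - 802/33 = 27*(1/2970) - 802*1/33 = 1/110 - 802/33 = -8017/330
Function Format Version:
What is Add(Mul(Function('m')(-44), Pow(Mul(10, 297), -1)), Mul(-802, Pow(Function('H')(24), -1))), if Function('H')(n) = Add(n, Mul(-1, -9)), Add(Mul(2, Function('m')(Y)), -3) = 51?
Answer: Rational(-8017, 330) ≈ -24.294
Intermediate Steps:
Function('m')(Y) = 27 (Function('m')(Y) = Add(Rational(3, 2), Mul(Rational(1, 2), 51)) = Add(Rational(3, 2), Rational(51, 2)) = 27)
Function('H')(n) = Add(9, n) (Function('H')(n) = Add(n, 9) = Add(9, n))
Add(Mul(Function('m')(-44), Pow(Mul(10, 297), -1)), Mul(-802, Pow(Function('H')(24), -1))) = Add(Mul(27, Pow(Mul(10, 297), -1)), Mul(-802, Pow(Add(9, 24), -1))) = Add(Mul(27, Pow(2970, -1)), Mul(-802, Pow(33, -1))) = Add(Mul(27, Rational(1, 2970)), Mul(-802, Rational(1, 33))) = Add(Rational(1, 110), Rational(-802, 33)) = Rational(-8017, 330)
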